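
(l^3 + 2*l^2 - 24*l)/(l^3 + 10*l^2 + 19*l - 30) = l*(l - 4)/(l^2 + 4*l - 5)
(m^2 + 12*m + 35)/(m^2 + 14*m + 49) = (m + 5)/(m + 7)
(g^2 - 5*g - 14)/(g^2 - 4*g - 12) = (g - 7)/(g - 6)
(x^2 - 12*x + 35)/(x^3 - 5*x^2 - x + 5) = (x - 7)/(x^2 - 1)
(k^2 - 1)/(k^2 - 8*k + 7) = (k + 1)/(k - 7)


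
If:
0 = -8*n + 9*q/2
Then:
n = 9*q/16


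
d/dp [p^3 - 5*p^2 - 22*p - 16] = 3*p^2 - 10*p - 22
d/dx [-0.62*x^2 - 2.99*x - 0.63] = -1.24*x - 2.99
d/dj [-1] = 0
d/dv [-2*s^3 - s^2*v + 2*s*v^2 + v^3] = -s^2 + 4*s*v + 3*v^2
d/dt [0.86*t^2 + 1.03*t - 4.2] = 1.72*t + 1.03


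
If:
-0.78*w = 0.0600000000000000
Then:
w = -0.08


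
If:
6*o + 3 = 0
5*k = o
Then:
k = -1/10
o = -1/2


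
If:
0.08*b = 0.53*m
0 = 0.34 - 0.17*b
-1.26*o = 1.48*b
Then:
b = 2.00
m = 0.30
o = -2.35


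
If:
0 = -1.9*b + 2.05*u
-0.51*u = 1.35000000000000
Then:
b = -2.86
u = -2.65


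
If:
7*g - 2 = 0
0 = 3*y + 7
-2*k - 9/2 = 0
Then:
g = 2/7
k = -9/4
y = -7/3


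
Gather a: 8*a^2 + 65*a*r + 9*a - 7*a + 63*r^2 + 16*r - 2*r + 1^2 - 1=8*a^2 + a*(65*r + 2) + 63*r^2 + 14*r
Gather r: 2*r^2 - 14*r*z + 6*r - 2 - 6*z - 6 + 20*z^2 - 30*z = 2*r^2 + r*(6 - 14*z) + 20*z^2 - 36*z - 8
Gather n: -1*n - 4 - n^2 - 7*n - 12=-n^2 - 8*n - 16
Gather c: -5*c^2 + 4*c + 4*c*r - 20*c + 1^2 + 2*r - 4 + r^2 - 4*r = -5*c^2 + c*(4*r - 16) + r^2 - 2*r - 3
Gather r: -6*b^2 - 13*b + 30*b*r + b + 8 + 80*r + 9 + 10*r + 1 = -6*b^2 - 12*b + r*(30*b + 90) + 18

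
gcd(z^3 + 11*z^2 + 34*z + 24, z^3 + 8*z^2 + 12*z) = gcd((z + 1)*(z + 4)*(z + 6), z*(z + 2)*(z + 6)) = z + 6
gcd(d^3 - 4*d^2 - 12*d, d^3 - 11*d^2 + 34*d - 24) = d - 6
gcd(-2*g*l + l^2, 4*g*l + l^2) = l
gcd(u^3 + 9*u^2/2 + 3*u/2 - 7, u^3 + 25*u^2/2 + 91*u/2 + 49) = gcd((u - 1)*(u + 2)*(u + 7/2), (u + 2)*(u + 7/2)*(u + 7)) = u^2 + 11*u/2 + 7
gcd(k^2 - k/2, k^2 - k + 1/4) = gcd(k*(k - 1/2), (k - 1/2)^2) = k - 1/2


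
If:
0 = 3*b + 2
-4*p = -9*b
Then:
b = -2/3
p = -3/2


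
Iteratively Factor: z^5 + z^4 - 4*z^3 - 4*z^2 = (z + 1)*(z^4 - 4*z^2) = (z + 1)*(z + 2)*(z^3 - 2*z^2) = (z - 2)*(z + 1)*(z + 2)*(z^2) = z*(z - 2)*(z + 1)*(z + 2)*(z)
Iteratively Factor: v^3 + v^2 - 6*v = (v - 2)*(v^2 + 3*v) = v*(v - 2)*(v + 3)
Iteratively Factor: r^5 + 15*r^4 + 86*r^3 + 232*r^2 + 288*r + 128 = (r + 2)*(r^4 + 13*r^3 + 60*r^2 + 112*r + 64) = (r + 1)*(r + 2)*(r^3 + 12*r^2 + 48*r + 64) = (r + 1)*(r + 2)*(r + 4)*(r^2 + 8*r + 16) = (r + 1)*(r + 2)*(r + 4)^2*(r + 4)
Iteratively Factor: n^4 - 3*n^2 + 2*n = (n - 1)*(n^3 + n^2 - 2*n) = (n - 1)*(n + 2)*(n^2 - n) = n*(n - 1)*(n + 2)*(n - 1)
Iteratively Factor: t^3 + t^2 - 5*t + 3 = (t - 1)*(t^2 + 2*t - 3) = (t - 1)*(t + 3)*(t - 1)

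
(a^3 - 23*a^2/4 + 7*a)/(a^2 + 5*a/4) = (4*a^2 - 23*a + 28)/(4*a + 5)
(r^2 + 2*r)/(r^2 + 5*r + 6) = r/(r + 3)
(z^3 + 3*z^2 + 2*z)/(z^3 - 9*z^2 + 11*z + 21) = z*(z + 2)/(z^2 - 10*z + 21)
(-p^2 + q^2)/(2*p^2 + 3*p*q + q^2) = (-p + q)/(2*p + q)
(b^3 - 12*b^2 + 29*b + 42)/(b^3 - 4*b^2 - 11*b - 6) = (b - 7)/(b + 1)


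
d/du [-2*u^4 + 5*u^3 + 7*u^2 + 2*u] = -8*u^3 + 15*u^2 + 14*u + 2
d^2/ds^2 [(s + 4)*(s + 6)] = 2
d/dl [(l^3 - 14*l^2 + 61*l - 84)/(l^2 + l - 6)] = (l^4 + 2*l^3 - 93*l^2 + 336*l - 282)/(l^4 + 2*l^3 - 11*l^2 - 12*l + 36)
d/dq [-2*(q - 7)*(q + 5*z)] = -4*q - 10*z + 14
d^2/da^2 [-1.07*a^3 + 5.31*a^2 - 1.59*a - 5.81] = 10.62 - 6.42*a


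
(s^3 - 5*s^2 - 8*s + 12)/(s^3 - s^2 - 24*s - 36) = (s - 1)/(s + 3)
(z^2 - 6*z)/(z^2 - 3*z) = (z - 6)/(z - 3)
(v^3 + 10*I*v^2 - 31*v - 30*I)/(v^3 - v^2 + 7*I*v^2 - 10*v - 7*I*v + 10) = (v + 3*I)/(v - 1)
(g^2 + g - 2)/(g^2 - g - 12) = (-g^2 - g + 2)/(-g^2 + g + 12)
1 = 1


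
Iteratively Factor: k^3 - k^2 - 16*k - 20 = (k + 2)*(k^2 - 3*k - 10) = (k - 5)*(k + 2)*(k + 2)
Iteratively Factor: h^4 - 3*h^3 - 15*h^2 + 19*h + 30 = (h + 3)*(h^3 - 6*h^2 + 3*h + 10) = (h - 2)*(h + 3)*(h^2 - 4*h - 5) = (h - 5)*(h - 2)*(h + 3)*(h + 1)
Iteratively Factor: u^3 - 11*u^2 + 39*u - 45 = (u - 5)*(u^2 - 6*u + 9) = (u - 5)*(u - 3)*(u - 3)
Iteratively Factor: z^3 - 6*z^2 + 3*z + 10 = (z - 5)*(z^2 - z - 2) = (z - 5)*(z - 2)*(z + 1)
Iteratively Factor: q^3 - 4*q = (q + 2)*(q^2 - 2*q) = q*(q + 2)*(q - 2)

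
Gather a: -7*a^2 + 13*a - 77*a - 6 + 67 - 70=-7*a^2 - 64*a - 9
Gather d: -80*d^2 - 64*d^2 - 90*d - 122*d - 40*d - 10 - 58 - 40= -144*d^2 - 252*d - 108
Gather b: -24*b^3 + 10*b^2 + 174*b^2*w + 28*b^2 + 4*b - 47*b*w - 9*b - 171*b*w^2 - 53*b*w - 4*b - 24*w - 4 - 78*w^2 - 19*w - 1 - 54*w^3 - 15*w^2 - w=-24*b^3 + b^2*(174*w + 38) + b*(-171*w^2 - 100*w - 9) - 54*w^3 - 93*w^2 - 44*w - 5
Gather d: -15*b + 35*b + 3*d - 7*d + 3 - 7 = 20*b - 4*d - 4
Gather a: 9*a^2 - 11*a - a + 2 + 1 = 9*a^2 - 12*a + 3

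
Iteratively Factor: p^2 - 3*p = (p)*(p - 3)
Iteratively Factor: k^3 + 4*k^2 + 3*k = (k + 3)*(k^2 + k) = (k + 1)*(k + 3)*(k)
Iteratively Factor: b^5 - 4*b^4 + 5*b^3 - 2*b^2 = (b - 1)*(b^4 - 3*b^3 + 2*b^2) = (b - 2)*(b - 1)*(b^3 - b^2) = b*(b - 2)*(b - 1)*(b^2 - b) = b^2*(b - 2)*(b - 1)*(b - 1)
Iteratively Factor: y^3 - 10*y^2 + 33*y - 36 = (y - 3)*(y^2 - 7*y + 12) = (y - 3)^2*(y - 4)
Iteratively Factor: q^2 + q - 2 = (q + 2)*(q - 1)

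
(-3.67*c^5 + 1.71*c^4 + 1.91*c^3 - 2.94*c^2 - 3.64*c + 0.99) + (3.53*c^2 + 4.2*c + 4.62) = -3.67*c^5 + 1.71*c^4 + 1.91*c^3 + 0.59*c^2 + 0.56*c + 5.61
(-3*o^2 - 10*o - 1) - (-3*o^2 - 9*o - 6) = 5 - o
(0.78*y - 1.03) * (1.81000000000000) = 1.4118*y - 1.8643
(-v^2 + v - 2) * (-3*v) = 3*v^3 - 3*v^2 + 6*v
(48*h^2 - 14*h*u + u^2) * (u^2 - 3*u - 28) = 48*h^2*u^2 - 144*h^2*u - 1344*h^2 - 14*h*u^3 + 42*h*u^2 + 392*h*u + u^4 - 3*u^3 - 28*u^2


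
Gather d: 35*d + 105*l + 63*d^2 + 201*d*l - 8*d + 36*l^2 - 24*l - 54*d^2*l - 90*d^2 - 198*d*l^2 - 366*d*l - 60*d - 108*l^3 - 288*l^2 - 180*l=d^2*(-54*l - 27) + d*(-198*l^2 - 165*l - 33) - 108*l^3 - 252*l^2 - 99*l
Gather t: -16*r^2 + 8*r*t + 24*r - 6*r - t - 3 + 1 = -16*r^2 + 18*r + t*(8*r - 1) - 2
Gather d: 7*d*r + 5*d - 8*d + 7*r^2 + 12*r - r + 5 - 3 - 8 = d*(7*r - 3) + 7*r^2 + 11*r - 6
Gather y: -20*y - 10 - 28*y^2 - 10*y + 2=-28*y^2 - 30*y - 8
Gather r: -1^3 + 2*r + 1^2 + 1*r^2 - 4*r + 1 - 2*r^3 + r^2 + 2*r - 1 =-2*r^3 + 2*r^2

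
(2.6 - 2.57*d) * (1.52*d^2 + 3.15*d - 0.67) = -3.9064*d^3 - 4.1435*d^2 + 9.9119*d - 1.742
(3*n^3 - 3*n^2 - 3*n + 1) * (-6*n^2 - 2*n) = -18*n^5 + 12*n^4 + 24*n^3 - 2*n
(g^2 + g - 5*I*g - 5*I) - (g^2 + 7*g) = -6*g - 5*I*g - 5*I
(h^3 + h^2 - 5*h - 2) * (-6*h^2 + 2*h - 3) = -6*h^5 - 4*h^4 + 29*h^3 - h^2 + 11*h + 6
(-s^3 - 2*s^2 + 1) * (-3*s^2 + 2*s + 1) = 3*s^5 + 4*s^4 - 5*s^3 - 5*s^2 + 2*s + 1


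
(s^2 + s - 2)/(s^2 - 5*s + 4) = (s + 2)/(s - 4)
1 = 1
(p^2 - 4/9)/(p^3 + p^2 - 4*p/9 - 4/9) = 1/(p + 1)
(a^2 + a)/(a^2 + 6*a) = (a + 1)/(a + 6)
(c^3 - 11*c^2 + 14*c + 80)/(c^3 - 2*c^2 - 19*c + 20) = (c^2 - 6*c - 16)/(c^2 + 3*c - 4)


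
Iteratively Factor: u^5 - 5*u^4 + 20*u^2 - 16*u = (u)*(u^4 - 5*u^3 + 20*u - 16) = u*(u - 1)*(u^3 - 4*u^2 - 4*u + 16) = u*(u - 1)*(u + 2)*(u^2 - 6*u + 8) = u*(u - 2)*(u - 1)*(u + 2)*(u - 4)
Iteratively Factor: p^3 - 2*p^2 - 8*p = (p + 2)*(p^2 - 4*p) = p*(p + 2)*(p - 4)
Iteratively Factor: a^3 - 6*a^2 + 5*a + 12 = (a + 1)*(a^2 - 7*a + 12) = (a - 3)*(a + 1)*(a - 4)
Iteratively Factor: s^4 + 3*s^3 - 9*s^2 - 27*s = (s + 3)*(s^3 - 9*s) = (s - 3)*(s + 3)*(s^2 + 3*s) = (s - 3)*(s + 3)^2*(s)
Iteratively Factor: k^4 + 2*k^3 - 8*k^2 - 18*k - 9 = (k + 3)*(k^3 - k^2 - 5*k - 3) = (k + 1)*(k + 3)*(k^2 - 2*k - 3) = (k + 1)^2*(k + 3)*(k - 3)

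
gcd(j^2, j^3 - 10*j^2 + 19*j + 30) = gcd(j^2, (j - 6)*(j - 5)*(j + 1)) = 1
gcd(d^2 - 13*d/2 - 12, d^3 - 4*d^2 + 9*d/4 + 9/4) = 1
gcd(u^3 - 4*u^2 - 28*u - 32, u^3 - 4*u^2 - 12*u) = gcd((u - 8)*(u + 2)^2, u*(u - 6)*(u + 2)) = u + 2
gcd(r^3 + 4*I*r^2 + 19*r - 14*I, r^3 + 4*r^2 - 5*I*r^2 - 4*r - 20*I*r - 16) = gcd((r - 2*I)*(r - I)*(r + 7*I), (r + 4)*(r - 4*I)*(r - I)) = r - I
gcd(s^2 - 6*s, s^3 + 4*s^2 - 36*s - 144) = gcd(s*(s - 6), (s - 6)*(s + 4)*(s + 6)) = s - 6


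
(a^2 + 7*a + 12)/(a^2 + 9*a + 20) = (a + 3)/(a + 5)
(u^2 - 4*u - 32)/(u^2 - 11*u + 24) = (u + 4)/(u - 3)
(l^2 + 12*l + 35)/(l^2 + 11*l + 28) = (l + 5)/(l + 4)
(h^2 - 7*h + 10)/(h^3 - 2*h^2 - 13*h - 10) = (h - 2)/(h^2 + 3*h + 2)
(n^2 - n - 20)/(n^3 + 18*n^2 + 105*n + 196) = (n - 5)/(n^2 + 14*n + 49)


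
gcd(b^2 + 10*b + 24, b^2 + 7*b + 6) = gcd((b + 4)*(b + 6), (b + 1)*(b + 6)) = b + 6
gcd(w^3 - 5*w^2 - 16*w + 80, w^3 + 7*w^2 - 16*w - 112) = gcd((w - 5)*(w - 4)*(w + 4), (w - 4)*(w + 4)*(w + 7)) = w^2 - 16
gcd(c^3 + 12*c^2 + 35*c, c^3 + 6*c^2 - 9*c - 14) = c + 7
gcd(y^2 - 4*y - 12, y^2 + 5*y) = 1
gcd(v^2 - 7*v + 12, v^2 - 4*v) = v - 4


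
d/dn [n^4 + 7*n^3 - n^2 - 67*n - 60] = 4*n^3 + 21*n^2 - 2*n - 67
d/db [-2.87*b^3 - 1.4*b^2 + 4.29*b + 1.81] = -8.61*b^2 - 2.8*b + 4.29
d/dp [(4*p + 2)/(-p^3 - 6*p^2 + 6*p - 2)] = 2*(4*p^3 + 15*p^2 + 12*p - 10)/(p^6 + 12*p^5 + 24*p^4 - 68*p^3 + 60*p^2 - 24*p + 4)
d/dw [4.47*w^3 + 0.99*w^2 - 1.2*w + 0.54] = 13.41*w^2 + 1.98*w - 1.2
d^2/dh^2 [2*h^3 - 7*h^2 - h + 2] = 12*h - 14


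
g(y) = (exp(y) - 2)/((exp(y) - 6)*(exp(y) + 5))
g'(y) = -(exp(y) - 2)*exp(y)/((exp(y) - 6)*(exp(y) + 5)^2) + exp(y)/((exp(y) - 6)*(exp(y) + 5)) - (exp(y) - 2)*exp(y)/((exp(y) - 6)^2*(exp(y) + 5)) = (-exp(2*y) + 4*exp(y) - 32)*exp(y)/(exp(4*y) - 2*exp(3*y) - 59*exp(2*y) + 60*exp(y) + 900)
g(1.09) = -0.04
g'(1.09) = -0.15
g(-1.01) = 0.05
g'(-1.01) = -0.01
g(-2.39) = 0.06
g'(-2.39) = -0.00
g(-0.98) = 0.05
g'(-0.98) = -0.01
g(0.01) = 0.03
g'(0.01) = -0.03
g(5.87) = 0.00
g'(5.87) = -0.00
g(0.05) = 0.03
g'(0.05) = -0.03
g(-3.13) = 0.07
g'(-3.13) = -0.00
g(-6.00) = 0.07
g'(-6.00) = 0.00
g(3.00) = 0.05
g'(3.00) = -0.06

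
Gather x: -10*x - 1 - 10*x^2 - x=-10*x^2 - 11*x - 1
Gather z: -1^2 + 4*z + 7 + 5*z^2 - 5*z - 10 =5*z^2 - z - 4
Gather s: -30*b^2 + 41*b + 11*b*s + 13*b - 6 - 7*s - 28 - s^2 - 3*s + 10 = -30*b^2 + 54*b - s^2 + s*(11*b - 10) - 24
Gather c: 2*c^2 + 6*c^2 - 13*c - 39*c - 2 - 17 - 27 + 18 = 8*c^2 - 52*c - 28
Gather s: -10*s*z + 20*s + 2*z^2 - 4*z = s*(20 - 10*z) + 2*z^2 - 4*z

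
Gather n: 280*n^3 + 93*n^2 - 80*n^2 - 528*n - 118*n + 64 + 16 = 280*n^3 + 13*n^2 - 646*n + 80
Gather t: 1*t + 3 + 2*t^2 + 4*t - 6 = 2*t^2 + 5*t - 3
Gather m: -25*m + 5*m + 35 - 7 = 28 - 20*m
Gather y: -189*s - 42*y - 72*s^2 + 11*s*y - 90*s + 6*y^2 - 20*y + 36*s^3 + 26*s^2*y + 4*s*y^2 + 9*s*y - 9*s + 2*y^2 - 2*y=36*s^3 - 72*s^2 - 288*s + y^2*(4*s + 8) + y*(26*s^2 + 20*s - 64)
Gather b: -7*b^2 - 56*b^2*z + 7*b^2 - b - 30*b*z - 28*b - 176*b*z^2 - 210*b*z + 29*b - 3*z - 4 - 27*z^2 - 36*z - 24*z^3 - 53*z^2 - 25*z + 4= -56*b^2*z + b*(-176*z^2 - 240*z) - 24*z^3 - 80*z^2 - 64*z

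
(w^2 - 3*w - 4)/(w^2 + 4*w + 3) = (w - 4)/(w + 3)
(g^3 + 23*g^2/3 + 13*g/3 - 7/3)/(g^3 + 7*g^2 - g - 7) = (g - 1/3)/(g - 1)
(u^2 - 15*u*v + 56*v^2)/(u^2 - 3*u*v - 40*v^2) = (u - 7*v)/(u + 5*v)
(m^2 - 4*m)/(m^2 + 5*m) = (m - 4)/(m + 5)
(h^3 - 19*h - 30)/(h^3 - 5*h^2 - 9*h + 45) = (h + 2)/(h - 3)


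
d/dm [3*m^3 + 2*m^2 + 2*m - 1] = 9*m^2 + 4*m + 2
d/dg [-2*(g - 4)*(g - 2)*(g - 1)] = -6*g^2 + 28*g - 28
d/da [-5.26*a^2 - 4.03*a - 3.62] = -10.52*a - 4.03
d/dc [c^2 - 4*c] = 2*c - 4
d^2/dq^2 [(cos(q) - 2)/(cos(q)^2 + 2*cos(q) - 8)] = (sin(q)^2 + 4*cos(q) + 1)/(cos(q) + 4)^3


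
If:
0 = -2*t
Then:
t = 0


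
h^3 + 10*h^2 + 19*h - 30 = (h - 1)*(h + 5)*(h + 6)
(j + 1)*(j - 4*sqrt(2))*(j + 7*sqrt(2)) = j^3 + j^2 + 3*sqrt(2)*j^2 - 56*j + 3*sqrt(2)*j - 56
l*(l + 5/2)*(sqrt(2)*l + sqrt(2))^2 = 2*l^4 + 9*l^3 + 12*l^2 + 5*l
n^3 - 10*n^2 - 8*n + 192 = (n - 8)*(n - 6)*(n + 4)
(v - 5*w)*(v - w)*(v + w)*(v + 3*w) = v^4 - 2*v^3*w - 16*v^2*w^2 + 2*v*w^3 + 15*w^4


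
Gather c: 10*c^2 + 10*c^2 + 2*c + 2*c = 20*c^2 + 4*c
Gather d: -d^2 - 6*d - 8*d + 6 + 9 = -d^2 - 14*d + 15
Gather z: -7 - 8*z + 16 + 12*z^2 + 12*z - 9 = 12*z^2 + 4*z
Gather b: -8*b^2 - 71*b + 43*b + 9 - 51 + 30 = -8*b^2 - 28*b - 12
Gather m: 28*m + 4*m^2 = 4*m^2 + 28*m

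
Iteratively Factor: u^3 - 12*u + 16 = (u - 2)*(u^2 + 2*u - 8) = (u - 2)*(u + 4)*(u - 2)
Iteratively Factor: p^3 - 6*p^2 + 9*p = (p - 3)*(p^2 - 3*p) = (p - 3)^2*(p)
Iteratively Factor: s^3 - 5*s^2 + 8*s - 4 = (s - 2)*(s^2 - 3*s + 2) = (s - 2)^2*(s - 1)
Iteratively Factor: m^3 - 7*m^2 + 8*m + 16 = (m - 4)*(m^2 - 3*m - 4) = (m - 4)^2*(m + 1)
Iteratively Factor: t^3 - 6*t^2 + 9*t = (t - 3)*(t^2 - 3*t) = t*(t - 3)*(t - 3)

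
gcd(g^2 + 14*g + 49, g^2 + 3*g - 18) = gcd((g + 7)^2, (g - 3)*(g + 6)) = 1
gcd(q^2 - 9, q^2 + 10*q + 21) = q + 3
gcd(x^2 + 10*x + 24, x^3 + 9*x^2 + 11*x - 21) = 1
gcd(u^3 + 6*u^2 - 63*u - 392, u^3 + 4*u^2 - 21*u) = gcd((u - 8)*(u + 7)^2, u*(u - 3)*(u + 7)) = u + 7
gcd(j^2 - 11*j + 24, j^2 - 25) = 1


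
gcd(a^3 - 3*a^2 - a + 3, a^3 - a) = a^2 - 1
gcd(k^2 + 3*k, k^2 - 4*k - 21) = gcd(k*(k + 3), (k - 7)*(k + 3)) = k + 3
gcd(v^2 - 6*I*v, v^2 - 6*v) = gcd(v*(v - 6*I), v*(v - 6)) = v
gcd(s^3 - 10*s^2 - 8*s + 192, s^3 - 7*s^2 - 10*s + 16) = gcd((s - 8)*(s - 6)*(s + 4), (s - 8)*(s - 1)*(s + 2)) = s - 8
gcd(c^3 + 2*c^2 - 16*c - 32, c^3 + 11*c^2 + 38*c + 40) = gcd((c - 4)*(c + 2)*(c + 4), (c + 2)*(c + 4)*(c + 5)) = c^2 + 6*c + 8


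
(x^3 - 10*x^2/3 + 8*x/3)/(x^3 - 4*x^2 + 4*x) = (x - 4/3)/(x - 2)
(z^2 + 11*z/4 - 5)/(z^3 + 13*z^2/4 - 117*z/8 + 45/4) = 2*(z + 4)/(2*z^2 + 9*z - 18)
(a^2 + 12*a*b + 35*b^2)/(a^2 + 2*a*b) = (a^2 + 12*a*b + 35*b^2)/(a*(a + 2*b))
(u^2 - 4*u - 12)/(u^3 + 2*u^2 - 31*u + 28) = (u^2 - 4*u - 12)/(u^3 + 2*u^2 - 31*u + 28)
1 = 1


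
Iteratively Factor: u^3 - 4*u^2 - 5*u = (u - 5)*(u^2 + u) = u*(u - 5)*(u + 1)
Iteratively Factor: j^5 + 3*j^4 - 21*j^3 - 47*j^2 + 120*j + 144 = (j + 4)*(j^4 - j^3 - 17*j^2 + 21*j + 36) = (j + 1)*(j + 4)*(j^3 - 2*j^2 - 15*j + 36) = (j - 3)*(j + 1)*(j + 4)*(j^2 + j - 12) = (j - 3)*(j + 1)*(j + 4)^2*(j - 3)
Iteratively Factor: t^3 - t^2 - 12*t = (t - 4)*(t^2 + 3*t) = (t - 4)*(t + 3)*(t)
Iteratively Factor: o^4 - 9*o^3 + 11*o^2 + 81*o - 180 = (o - 3)*(o^3 - 6*o^2 - 7*o + 60) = (o - 5)*(o - 3)*(o^2 - o - 12) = (o - 5)*(o - 4)*(o - 3)*(o + 3)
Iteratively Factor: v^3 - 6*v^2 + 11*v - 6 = (v - 3)*(v^2 - 3*v + 2) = (v - 3)*(v - 2)*(v - 1)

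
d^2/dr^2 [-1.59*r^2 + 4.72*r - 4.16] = -3.18000000000000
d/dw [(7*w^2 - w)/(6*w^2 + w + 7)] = (13*w^2 + 98*w - 7)/(36*w^4 + 12*w^3 + 85*w^2 + 14*w + 49)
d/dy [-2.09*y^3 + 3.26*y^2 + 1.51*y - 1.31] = -6.27*y^2 + 6.52*y + 1.51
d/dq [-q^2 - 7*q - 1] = -2*q - 7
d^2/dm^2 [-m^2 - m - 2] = -2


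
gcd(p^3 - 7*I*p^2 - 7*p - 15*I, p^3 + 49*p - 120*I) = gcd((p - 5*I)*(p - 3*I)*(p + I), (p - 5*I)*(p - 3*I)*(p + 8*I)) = p^2 - 8*I*p - 15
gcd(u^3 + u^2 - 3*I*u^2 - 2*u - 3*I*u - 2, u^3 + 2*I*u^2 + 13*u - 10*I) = u^2 - 3*I*u - 2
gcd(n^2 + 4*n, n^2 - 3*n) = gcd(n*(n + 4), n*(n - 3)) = n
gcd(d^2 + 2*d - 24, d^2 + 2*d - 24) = d^2 + 2*d - 24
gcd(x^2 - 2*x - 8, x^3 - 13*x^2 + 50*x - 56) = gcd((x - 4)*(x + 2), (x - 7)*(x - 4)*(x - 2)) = x - 4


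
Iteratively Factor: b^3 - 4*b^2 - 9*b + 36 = (b - 4)*(b^2 - 9) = (b - 4)*(b + 3)*(b - 3)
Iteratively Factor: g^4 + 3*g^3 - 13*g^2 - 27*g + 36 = (g + 3)*(g^3 - 13*g + 12) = (g - 3)*(g + 3)*(g^2 + 3*g - 4) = (g - 3)*(g + 3)*(g + 4)*(g - 1)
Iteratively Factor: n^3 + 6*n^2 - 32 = (n + 4)*(n^2 + 2*n - 8) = (n - 2)*(n + 4)*(n + 4)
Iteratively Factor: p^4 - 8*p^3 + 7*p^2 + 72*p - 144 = (p - 4)*(p^3 - 4*p^2 - 9*p + 36) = (p - 4)^2*(p^2 - 9) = (p - 4)^2*(p - 3)*(p + 3)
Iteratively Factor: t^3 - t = (t + 1)*(t^2 - t) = t*(t + 1)*(t - 1)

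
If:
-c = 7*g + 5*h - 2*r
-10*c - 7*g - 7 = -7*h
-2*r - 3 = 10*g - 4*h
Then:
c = 42*r/137 - 49/137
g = -17*r/411 - 143/822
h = 163*r/411 + 259/822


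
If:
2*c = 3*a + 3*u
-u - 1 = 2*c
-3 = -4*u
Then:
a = -4/3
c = -7/8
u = 3/4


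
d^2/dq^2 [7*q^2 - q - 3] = 14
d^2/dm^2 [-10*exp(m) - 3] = -10*exp(m)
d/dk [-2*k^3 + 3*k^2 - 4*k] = -6*k^2 + 6*k - 4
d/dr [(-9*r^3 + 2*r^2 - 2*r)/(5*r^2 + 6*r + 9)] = (-45*r^4 - 108*r^3 - 221*r^2 + 36*r - 18)/(25*r^4 + 60*r^3 + 126*r^2 + 108*r + 81)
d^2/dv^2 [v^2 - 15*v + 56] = 2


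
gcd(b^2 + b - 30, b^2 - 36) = b + 6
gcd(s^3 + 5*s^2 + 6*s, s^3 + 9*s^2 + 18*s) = s^2 + 3*s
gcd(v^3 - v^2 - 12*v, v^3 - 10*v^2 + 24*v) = v^2 - 4*v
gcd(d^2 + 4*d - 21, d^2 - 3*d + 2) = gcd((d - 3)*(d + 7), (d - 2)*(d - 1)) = 1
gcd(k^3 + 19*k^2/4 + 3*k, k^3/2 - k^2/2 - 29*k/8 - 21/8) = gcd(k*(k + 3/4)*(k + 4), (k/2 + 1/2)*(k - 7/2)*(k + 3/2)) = 1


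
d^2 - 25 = (d - 5)*(d + 5)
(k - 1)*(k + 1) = k^2 - 1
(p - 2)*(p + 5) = p^2 + 3*p - 10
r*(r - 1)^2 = r^3 - 2*r^2 + r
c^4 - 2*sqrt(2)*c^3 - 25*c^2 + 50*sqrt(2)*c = c*(c - 5)*(c + 5)*(c - 2*sqrt(2))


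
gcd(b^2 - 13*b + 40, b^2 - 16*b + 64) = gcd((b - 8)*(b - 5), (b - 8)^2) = b - 8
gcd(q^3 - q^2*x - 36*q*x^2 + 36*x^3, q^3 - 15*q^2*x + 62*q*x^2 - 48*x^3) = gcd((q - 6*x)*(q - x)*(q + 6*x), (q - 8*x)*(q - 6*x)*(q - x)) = q^2 - 7*q*x + 6*x^2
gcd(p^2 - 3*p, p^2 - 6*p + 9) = p - 3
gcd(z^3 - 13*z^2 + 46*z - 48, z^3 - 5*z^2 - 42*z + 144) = z^2 - 11*z + 24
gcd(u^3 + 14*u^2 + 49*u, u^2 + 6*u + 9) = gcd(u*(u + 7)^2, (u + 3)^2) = 1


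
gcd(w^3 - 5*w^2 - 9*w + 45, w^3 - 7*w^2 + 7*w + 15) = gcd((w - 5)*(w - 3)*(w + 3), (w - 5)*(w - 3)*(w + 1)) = w^2 - 8*w + 15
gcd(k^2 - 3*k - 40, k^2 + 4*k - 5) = k + 5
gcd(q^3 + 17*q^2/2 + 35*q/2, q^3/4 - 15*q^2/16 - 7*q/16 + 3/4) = 1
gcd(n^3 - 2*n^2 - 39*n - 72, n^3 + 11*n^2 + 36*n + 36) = n + 3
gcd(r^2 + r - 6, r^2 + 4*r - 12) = r - 2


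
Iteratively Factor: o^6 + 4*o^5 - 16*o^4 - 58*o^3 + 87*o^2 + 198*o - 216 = (o - 3)*(o^5 + 7*o^4 + 5*o^3 - 43*o^2 - 42*o + 72) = (o - 3)*(o - 2)*(o^4 + 9*o^3 + 23*o^2 + 3*o - 36) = (o - 3)*(o - 2)*(o - 1)*(o^3 + 10*o^2 + 33*o + 36) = (o - 3)*(o - 2)*(o - 1)*(o + 3)*(o^2 + 7*o + 12) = (o - 3)*(o - 2)*(o - 1)*(o + 3)^2*(o + 4)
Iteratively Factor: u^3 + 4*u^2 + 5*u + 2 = (u + 1)*(u^2 + 3*u + 2) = (u + 1)^2*(u + 2)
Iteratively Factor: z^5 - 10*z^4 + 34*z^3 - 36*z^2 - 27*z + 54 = (z - 3)*(z^4 - 7*z^3 + 13*z^2 + 3*z - 18) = (z - 3)^2*(z^3 - 4*z^2 + z + 6) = (z - 3)^2*(z - 2)*(z^2 - 2*z - 3) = (z - 3)^3*(z - 2)*(z + 1)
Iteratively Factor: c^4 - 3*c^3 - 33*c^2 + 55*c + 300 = (c - 5)*(c^3 + 2*c^2 - 23*c - 60) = (c - 5)*(c + 4)*(c^2 - 2*c - 15) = (c - 5)^2*(c + 4)*(c + 3)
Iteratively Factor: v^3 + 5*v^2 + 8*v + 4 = (v + 2)*(v^2 + 3*v + 2) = (v + 2)^2*(v + 1)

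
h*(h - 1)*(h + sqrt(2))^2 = h^4 - h^3 + 2*sqrt(2)*h^3 - 2*sqrt(2)*h^2 + 2*h^2 - 2*h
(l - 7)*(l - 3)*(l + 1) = l^3 - 9*l^2 + 11*l + 21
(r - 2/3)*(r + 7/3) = r^2 + 5*r/3 - 14/9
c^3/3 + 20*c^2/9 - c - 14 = (c/3 + 1)*(c - 7/3)*(c + 6)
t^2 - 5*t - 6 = (t - 6)*(t + 1)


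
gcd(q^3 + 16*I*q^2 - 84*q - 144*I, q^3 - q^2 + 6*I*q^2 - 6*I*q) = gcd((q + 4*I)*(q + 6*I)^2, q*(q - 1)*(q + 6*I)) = q + 6*I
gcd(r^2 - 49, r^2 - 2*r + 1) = 1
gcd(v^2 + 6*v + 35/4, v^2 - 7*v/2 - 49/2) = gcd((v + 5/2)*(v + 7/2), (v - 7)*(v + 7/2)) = v + 7/2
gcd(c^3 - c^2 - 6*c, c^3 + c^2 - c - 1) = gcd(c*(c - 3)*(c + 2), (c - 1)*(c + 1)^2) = 1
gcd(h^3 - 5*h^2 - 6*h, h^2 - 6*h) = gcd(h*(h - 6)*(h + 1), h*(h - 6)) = h^2 - 6*h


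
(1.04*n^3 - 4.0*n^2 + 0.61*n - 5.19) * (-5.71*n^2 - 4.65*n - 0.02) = -5.9384*n^5 + 18.004*n^4 + 15.0961*n^3 + 26.8784*n^2 + 24.1213*n + 0.1038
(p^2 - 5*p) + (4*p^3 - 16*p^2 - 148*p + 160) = 4*p^3 - 15*p^2 - 153*p + 160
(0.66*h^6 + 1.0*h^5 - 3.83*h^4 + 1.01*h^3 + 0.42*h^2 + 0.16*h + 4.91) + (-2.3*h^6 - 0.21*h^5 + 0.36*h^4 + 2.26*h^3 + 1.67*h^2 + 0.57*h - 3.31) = -1.64*h^6 + 0.79*h^5 - 3.47*h^4 + 3.27*h^3 + 2.09*h^2 + 0.73*h + 1.6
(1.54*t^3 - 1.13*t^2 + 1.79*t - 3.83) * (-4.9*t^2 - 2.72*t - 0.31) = -7.546*t^5 + 1.3482*t^4 - 6.1748*t^3 + 14.2485*t^2 + 9.8627*t + 1.1873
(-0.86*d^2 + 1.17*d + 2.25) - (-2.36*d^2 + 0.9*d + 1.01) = 1.5*d^2 + 0.27*d + 1.24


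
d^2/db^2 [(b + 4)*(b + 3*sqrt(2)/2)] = 2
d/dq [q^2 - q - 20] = 2*q - 1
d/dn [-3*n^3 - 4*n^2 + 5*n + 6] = -9*n^2 - 8*n + 5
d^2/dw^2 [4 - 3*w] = 0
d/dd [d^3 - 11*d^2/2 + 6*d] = 3*d^2 - 11*d + 6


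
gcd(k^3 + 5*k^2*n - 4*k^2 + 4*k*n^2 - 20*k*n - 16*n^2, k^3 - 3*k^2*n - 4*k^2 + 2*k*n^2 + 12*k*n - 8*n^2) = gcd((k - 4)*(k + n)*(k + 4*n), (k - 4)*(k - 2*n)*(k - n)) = k - 4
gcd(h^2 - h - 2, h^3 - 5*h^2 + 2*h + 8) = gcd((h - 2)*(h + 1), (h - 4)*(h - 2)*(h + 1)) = h^2 - h - 2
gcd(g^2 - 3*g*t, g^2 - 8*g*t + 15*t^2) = -g + 3*t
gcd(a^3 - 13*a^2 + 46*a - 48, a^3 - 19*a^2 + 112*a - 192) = a^2 - 11*a + 24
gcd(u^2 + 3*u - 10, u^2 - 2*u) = u - 2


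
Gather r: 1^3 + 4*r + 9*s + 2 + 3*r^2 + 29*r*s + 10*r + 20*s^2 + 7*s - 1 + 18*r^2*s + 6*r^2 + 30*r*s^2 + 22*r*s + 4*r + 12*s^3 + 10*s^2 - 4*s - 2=r^2*(18*s + 9) + r*(30*s^2 + 51*s + 18) + 12*s^3 + 30*s^2 + 12*s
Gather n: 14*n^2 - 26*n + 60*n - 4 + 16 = 14*n^2 + 34*n + 12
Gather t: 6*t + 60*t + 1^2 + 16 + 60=66*t + 77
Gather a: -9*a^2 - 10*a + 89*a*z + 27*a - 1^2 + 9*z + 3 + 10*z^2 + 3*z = -9*a^2 + a*(89*z + 17) + 10*z^2 + 12*z + 2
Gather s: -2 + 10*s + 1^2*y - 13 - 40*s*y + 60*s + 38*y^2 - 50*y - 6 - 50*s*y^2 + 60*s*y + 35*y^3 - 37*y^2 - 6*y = s*(-50*y^2 + 20*y + 70) + 35*y^3 + y^2 - 55*y - 21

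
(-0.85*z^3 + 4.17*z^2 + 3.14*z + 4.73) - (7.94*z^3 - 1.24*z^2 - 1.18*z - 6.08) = -8.79*z^3 + 5.41*z^2 + 4.32*z + 10.81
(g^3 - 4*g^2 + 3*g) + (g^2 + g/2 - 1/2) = g^3 - 3*g^2 + 7*g/2 - 1/2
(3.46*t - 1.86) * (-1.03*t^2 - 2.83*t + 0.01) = -3.5638*t^3 - 7.876*t^2 + 5.2984*t - 0.0186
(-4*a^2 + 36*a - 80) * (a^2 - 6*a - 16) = -4*a^4 + 60*a^3 - 232*a^2 - 96*a + 1280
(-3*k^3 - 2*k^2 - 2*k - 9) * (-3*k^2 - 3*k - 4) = 9*k^5 + 15*k^4 + 24*k^3 + 41*k^2 + 35*k + 36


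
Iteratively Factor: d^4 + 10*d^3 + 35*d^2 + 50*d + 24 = (d + 3)*(d^3 + 7*d^2 + 14*d + 8) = (d + 1)*(d + 3)*(d^2 + 6*d + 8) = (d + 1)*(d + 3)*(d + 4)*(d + 2)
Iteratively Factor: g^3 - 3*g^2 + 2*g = (g - 1)*(g^2 - 2*g) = g*(g - 1)*(g - 2)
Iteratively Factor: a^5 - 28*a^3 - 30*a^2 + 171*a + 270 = (a - 3)*(a^4 + 3*a^3 - 19*a^2 - 87*a - 90) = (a - 3)*(a + 3)*(a^3 - 19*a - 30) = (a - 3)*(a + 3)^2*(a^2 - 3*a - 10) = (a - 5)*(a - 3)*(a + 3)^2*(a + 2)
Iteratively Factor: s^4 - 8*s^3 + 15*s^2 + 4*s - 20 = (s - 2)*(s^3 - 6*s^2 + 3*s + 10) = (s - 2)*(s + 1)*(s^2 - 7*s + 10) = (s - 5)*(s - 2)*(s + 1)*(s - 2)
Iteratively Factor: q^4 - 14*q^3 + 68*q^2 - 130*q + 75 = (q - 3)*(q^3 - 11*q^2 + 35*q - 25) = (q - 5)*(q - 3)*(q^2 - 6*q + 5) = (q - 5)^2*(q - 3)*(q - 1)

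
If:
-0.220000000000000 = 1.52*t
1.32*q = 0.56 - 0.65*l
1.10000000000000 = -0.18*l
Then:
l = -6.11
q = 3.43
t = -0.14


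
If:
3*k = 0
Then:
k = 0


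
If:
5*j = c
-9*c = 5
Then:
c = -5/9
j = -1/9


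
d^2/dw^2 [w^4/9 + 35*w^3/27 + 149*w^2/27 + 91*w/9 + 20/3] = 4*w^2/3 + 70*w/9 + 298/27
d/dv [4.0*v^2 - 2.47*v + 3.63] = 8.0*v - 2.47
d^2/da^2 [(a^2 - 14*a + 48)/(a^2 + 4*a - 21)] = 6*(-6*a^3 + 69*a^2 - 102*a + 347)/(a^6 + 12*a^5 - 15*a^4 - 440*a^3 + 315*a^2 + 5292*a - 9261)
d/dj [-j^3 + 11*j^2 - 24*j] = -3*j^2 + 22*j - 24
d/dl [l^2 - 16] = 2*l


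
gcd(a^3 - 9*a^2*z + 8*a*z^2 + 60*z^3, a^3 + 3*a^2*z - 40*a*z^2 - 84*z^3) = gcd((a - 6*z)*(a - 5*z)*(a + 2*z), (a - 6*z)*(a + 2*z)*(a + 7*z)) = -a^2 + 4*a*z + 12*z^2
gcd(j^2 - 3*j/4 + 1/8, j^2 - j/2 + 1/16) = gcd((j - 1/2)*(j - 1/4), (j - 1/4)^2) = j - 1/4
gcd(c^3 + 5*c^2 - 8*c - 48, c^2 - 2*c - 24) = c + 4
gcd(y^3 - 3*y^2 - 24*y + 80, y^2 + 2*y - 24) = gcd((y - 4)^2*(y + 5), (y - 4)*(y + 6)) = y - 4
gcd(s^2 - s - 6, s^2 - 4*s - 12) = s + 2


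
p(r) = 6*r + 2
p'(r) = 6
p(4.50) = 29.00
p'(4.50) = 6.00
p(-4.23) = -23.38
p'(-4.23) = 6.00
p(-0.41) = -0.46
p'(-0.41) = 6.00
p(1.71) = 12.26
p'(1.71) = 6.00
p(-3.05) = -16.30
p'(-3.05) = 6.00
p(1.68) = 12.08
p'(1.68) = 6.00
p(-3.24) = -17.44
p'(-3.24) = 6.00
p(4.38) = 28.28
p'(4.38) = 6.00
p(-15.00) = -88.00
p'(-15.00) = 6.00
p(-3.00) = -16.00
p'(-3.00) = 6.00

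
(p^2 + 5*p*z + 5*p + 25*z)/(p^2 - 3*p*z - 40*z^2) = (-p - 5)/(-p + 8*z)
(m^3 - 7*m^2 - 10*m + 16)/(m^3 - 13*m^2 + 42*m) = (m^3 - 7*m^2 - 10*m + 16)/(m*(m^2 - 13*m + 42))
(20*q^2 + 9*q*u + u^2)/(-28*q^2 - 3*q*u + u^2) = (-5*q - u)/(7*q - u)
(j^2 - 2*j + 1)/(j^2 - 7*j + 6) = (j - 1)/(j - 6)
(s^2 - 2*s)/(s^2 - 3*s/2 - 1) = 2*s/(2*s + 1)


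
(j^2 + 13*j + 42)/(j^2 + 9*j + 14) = (j + 6)/(j + 2)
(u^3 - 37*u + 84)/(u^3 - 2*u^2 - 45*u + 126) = (u - 4)/(u - 6)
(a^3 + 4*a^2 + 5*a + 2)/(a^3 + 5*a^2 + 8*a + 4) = (a + 1)/(a + 2)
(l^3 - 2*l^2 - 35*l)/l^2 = l - 2 - 35/l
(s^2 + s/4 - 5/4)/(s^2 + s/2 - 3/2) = (4*s + 5)/(2*(2*s + 3))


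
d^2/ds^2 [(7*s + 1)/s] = 2/s^3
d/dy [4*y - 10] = 4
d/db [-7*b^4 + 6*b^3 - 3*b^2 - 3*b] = -28*b^3 + 18*b^2 - 6*b - 3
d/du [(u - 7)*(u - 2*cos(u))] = u + (u - 7)*(2*sin(u) + 1) - 2*cos(u)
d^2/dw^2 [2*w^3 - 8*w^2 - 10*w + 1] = 12*w - 16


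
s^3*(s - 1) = s^4 - s^3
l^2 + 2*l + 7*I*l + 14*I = (l + 2)*(l + 7*I)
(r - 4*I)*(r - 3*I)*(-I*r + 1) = -I*r^3 - 6*r^2 + 5*I*r - 12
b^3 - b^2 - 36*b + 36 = (b - 6)*(b - 1)*(b + 6)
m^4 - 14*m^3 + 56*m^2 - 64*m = m*(m - 8)*(m - 4)*(m - 2)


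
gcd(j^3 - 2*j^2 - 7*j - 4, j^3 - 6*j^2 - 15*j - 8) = j^2 + 2*j + 1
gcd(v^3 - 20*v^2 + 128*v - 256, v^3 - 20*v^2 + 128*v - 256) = v^3 - 20*v^2 + 128*v - 256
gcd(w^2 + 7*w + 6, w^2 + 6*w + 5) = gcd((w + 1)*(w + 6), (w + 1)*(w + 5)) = w + 1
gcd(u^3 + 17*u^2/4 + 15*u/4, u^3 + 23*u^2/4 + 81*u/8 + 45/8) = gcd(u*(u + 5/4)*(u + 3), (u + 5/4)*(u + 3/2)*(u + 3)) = u^2 + 17*u/4 + 15/4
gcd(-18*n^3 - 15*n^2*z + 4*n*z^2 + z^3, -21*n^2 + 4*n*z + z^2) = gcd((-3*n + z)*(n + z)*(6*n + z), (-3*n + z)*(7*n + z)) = -3*n + z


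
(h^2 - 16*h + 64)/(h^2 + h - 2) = (h^2 - 16*h + 64)/(h^2 + h - 2)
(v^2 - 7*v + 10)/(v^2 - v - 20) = (v - 2)/(v + 4)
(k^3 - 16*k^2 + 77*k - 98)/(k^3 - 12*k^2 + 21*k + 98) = (k - 2)/(k + 2)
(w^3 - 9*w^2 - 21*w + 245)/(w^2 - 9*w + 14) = (w^2 - 2*w - 35)/(w - 2)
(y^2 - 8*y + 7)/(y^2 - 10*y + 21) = (y - 1)/(y - 3)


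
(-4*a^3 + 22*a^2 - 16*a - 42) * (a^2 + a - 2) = -4*a^5 + 18*a^4 + 14*a^3 - 102*a^2 - 10*a + 84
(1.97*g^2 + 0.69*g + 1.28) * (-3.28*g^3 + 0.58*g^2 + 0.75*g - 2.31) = -6.4616*g^5 - 1.1206*g^4 - 2.3207*g^3 - 3.2908*g^2 - 0.6339*g - 2.9568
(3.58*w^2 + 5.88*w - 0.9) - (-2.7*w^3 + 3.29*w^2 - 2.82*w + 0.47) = 2.7*w^3 + 0.29*w^2 + 8.7*w - 1.37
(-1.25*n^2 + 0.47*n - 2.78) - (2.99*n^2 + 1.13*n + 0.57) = -4.24*n^2 - 0.66*n - 3.35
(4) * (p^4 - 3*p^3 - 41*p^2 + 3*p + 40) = 4*p^4 - 12*p^3 - 164*p^2 + 12*p + 160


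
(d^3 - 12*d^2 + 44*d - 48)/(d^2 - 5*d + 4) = (d^2 - 8*d + 12)/(d - 1)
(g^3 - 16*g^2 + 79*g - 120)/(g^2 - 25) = (g^2 - 11*g + 24)/(g + 5)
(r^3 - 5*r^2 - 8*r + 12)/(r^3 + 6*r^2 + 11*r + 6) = (r^2 - 7*r + 6)/(r^2 + 4*r + 3)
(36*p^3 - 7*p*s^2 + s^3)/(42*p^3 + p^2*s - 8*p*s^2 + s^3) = (6*p - s)/(7*p - s)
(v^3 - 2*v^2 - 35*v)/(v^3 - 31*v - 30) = v*(v - 7)/(v^2 - 5*v - 6)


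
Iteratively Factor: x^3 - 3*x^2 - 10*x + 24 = (x - 4)*(x^2 + x - 6) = (x - 4)*(x + 3)*(x - 2)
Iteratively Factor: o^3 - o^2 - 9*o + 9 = (o + 3)*(o^2 - 4*o + 3) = (o - 1)*(o + 3)*(o - 3)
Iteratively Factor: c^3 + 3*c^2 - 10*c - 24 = (c + 4)*(c^2 - c - 6) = (c + 2)*(c + 4)*(c - 3)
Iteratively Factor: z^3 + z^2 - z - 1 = (z + 1)*(z^2 - 1) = (z - 1)*(z + 1)*(z + 1)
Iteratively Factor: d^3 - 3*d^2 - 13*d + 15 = (d - 5)*(d^2 + 2*d - 3) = (d - 5)*(d + 3)*(d - 1)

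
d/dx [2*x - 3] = 2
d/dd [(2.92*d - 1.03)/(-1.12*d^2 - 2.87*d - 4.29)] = (3.2704*d^2 - 2.3072*d - 15.4829)/(1.2544*d^4 + 6.4288*d^3 + 17.8465*d^2 + 24.6246*d + 18.4041)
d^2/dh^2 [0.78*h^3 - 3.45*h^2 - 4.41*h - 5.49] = 4.68*h - 6.9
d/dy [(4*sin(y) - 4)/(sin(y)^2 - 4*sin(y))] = 4*(-cos(y) + 2/tan(y) - 4*cos(y)/sin(y)^2)/(sin(y) - 4)^2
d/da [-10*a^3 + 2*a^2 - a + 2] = -30*a^2 + 4*a - 1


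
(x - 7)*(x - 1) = x^2 - 8*x + 7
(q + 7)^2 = q^2 + 14*q + 49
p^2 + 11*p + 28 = (p + 4)*(p + 7)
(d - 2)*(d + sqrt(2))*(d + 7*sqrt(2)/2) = d^3 - 2*d^2 + 9*sqrt(2)*d^2/2 - 9*sqrt(2)*d + 7*d - 14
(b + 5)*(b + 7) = b^2 + 12*b + 35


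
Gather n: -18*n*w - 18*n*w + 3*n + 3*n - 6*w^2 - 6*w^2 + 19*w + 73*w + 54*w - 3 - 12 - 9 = n*(6 - 36*w) - 12*w^2 + 146*w - 24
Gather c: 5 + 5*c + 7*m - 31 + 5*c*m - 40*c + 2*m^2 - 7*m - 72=c*(5*m - 35) + 2*m^2 - 98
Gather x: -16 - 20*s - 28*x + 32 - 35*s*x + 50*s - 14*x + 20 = 30*s + x*(-35*s - 42) + 36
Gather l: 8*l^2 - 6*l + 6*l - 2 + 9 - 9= 8*l^2 - 2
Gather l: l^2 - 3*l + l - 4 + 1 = l^2 - 2*l - 3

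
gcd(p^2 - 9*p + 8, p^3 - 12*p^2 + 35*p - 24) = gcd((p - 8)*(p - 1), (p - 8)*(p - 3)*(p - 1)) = p^2 - 9*p + 8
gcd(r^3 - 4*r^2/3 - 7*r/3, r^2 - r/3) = r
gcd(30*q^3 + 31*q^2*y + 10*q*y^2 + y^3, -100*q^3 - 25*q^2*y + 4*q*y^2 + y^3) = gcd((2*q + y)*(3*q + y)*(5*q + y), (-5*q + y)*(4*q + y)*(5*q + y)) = 5*q + y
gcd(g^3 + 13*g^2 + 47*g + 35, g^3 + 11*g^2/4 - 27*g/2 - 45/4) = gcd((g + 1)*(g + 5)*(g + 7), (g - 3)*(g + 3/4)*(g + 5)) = g + 5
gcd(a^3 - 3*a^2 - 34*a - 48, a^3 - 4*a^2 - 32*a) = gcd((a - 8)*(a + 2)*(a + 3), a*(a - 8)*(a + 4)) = a - 8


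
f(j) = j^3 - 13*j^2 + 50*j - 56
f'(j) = 3*j^2 - 26*j + 50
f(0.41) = -37.62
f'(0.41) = 39.84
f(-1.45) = -158.88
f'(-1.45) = 94.01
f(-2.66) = -299.80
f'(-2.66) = 140.39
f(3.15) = 3.76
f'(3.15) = -2.13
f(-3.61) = -452.96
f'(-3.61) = 182.96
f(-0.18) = -65.43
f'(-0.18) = 54.78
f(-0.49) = -83.74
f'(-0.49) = 63.46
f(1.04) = -16.94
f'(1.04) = 26.20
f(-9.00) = -2288.00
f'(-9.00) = 527.00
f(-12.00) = -4256.00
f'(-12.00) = 794.00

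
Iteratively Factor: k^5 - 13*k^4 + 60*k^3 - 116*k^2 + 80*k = (k - 2)*(k^4 - 11*k^3 + 38*k^2 - 40*k) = (k - 5)*(k - 2)*(k^3 - 6*k^2 + 8*k) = (k - 5)*(k - 4)*(k - 2)*(k^2 - 2*k) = k*(k - 5)*(k - 4)*(k - 2)*(k - 2)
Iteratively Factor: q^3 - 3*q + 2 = (q + 2)*(q^2 - 2*q + 1) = (q - 1)*(q + 2)*(q - 1)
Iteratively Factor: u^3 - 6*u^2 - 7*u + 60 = (u - 5)*(u^2 - u - 12) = (u - 5)*(u + 3)*(u - 4)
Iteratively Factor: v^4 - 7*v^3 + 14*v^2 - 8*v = (v)*(v^3 - 7*v^2 + 14*v - 8) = v*(v - 2)*(v^2 - 5*v + 4) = v*(v - 4)*(v - 2)*(v - 1)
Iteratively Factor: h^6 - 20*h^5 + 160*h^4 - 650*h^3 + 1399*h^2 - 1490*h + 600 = (h - 3)*(h^5 - 17*h^4 + 109*h^3 - 323*h^2 + 430*h - 200) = (h - 3)*(h - 1)*(h^4 - 16*h^3 + 93*h^2 - 230*h + 200) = (h - 4)*(h - 3)*(h - 1)*(h^3 - 12*h^2 + 45*h - 50) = (h - 4)*(h - 3)*(h - 2)*(h - 1)*(h^2 - 10*h + 25) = (h - 5)*(h - 4)*(h - 3)*(h - 2)*(h - 1)*(h - 5)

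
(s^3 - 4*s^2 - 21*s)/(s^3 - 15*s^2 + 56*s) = (s + 3)/(s - 8)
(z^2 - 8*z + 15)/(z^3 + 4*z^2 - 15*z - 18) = (z - 5)/(z^2 + 7*z + 6)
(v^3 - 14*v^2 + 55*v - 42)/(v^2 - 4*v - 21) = (v^2 - 7*v + 6)/(v + 3)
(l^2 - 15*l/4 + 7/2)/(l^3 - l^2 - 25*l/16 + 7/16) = 4*(l - 2)/(4*l^2 + 3*l - 1)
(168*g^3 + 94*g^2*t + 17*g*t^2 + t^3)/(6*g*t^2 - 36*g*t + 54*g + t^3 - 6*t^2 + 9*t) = (28*g^2 + 11*g*t + t^2)/(t^2 - 6*t + 9)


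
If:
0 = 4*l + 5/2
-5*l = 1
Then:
No Solution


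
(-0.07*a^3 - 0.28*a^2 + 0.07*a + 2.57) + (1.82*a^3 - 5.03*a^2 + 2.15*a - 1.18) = 1.75*a^3 - 5.31*a^2 + 2.22*a + 1.39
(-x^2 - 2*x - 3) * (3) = -3*x^2 - 6*x - 9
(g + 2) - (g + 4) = -2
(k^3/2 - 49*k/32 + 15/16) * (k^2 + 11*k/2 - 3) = k^5/2 + 11*k^4/4 - 97*k^3/32 - 479*k^2/64 + 39*k/4 - 45/16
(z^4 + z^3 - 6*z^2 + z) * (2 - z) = -z^5 + z^4 + 8*z^3 - 13*z^2 + 2*z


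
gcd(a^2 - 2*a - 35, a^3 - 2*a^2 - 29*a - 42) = a - 7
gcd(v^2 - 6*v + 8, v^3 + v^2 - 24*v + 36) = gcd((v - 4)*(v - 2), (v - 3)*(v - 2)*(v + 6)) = v - 2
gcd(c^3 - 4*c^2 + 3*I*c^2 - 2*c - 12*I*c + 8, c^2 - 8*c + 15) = 1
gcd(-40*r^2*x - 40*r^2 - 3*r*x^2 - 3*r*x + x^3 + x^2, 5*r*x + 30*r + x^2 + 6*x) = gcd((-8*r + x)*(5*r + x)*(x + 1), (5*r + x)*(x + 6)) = 5*r + x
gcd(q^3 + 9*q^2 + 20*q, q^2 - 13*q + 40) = 1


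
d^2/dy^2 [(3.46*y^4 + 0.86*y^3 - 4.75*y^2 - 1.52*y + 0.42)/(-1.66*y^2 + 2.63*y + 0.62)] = (-19.068752*y^6 + 90.634008*y^5 - 122.228652*y^4 - 54.0851839999999*y^3 - 1.986096*y^2 + 18.404616*y - 7.979948)/(4.574296*y^6 - 21.741684*y^5 + 29.320746*y^4 - 1.950671*y^3 - 10.951122*y^2 - 3.032916*y - 0.238328)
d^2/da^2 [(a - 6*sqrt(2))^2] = 2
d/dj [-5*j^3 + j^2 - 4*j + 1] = -15*j^2 + 2*j - 4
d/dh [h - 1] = 1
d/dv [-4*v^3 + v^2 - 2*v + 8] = -12*v^2 + 2*v - 2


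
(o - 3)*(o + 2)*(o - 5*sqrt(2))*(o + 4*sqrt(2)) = o^4 - sqrt(2)*o^3 - o^3 - 46*o^2 + sqrt(2)*o^2 + 6*sqrt(2)*o + 40*o + 240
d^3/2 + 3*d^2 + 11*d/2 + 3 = (d/2 + 1/2)*(d + 2)*(d + 3)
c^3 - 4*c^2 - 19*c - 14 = (c - 7)*(c + 1)*(c + 2)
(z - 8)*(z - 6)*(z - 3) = z^3 - 17*z^2 + 90*z - 144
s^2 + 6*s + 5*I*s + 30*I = (s + 6)*(s + 5*I)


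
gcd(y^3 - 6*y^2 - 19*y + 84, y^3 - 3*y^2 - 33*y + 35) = y - 7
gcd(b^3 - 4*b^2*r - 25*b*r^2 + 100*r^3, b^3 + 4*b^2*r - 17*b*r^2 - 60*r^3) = -b^2 - b*r + 20*r^2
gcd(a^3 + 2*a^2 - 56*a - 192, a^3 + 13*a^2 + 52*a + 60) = a + 6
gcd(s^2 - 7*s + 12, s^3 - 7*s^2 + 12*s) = s^2 - 7*s + 12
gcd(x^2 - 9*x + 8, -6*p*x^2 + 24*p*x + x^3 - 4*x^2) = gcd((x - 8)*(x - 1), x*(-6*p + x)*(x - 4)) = 1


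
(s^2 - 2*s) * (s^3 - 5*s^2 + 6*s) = s^5 - 7*s^4 + 16*s^3 - 12*s^2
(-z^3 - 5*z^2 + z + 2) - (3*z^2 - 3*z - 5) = -z^3 - 8*z^2 + 4*z + 7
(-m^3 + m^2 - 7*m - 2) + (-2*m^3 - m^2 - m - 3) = -3*m^3 - 8*m - 5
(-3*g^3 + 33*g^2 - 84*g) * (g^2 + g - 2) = -3*g^5 + 30*g^4 - 45*g^3 - 150*g^2 + 168*g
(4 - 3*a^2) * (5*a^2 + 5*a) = -15*a^4 - 15*a^3 + 20*a^2 + 20*a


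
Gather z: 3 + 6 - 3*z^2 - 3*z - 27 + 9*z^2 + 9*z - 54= 6*z^2 + 6*z - 72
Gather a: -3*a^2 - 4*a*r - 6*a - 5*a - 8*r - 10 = -3*a^2 + a*(-4*r - 11) - 8*r - 10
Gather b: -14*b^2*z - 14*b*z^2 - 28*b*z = -14*b^2*z + b*(-14*z^2 - 28*z)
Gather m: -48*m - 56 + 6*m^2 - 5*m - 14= 6*m^2 - 53*m - 70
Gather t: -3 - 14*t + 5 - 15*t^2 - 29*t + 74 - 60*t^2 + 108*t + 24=-75*t^2 + 65*t + 100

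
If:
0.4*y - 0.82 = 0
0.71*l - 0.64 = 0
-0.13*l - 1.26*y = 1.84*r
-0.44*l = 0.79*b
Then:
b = -0.50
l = 0.90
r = -1.47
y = 2.05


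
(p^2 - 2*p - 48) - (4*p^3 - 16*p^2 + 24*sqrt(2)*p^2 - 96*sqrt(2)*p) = -4*p^3 - 24*sqrt(2)*p^2 + 17*p^2 - 2*p + 96*sqrt(2)*p - 48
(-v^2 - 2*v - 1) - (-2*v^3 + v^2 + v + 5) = 2*v^3 - 2*v^2 - 3*v - 6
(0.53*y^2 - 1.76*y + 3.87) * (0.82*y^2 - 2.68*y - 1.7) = 0.4346*y^4 - 2.8636*y^3 + 6.9892*y^2 - 7.3796*y - 6.579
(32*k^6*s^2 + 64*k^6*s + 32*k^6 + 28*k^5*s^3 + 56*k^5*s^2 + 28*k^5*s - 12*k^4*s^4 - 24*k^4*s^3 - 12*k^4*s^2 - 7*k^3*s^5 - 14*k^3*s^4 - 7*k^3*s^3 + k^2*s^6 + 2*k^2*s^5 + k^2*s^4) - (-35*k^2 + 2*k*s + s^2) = 32*k^6*s^2 + 64*k^6*s + 32*k^6 + 28*k^5*s^3 + 56*k^5*s^2 + 28*k^5*s - 12*k^4*s^4 - 24*k^4*s^3 - 12*k^4*s^2 - 7*k^3*s^5 - 14*k^3*s^4 - 7*k^3*s^3 + k^2*s^6 + 2*k^2*s^5 + k^2*s^4 + 35*k^2 - 2*k*s - s^2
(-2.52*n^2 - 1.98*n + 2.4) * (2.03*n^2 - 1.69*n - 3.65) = -5.1156*n^4 + 0.239400000000001*n^3 + 17.4162*n^2 + 3.171*n - 8.76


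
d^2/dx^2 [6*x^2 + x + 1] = 12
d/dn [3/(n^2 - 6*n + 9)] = 6*(3 - n)/(n^2 - 6*n + 9)^2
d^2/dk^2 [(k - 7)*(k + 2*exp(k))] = 2*k*exp(k) - 10*exp(k) + 2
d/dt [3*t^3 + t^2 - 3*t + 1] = 9*t^2 + 2*t - 3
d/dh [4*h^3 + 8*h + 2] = 12*h^2 + 8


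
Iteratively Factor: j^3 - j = (j + 1)*(j^2 - j) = j*(j + 1)*(j - 1)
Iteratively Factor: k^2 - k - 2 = (k - 2)*(k + 1)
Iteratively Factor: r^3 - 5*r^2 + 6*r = (r)*(r^2 - 5*r + 6) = r*(r - 3)*(r - 2)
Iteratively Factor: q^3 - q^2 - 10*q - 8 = (q + 1)*(q^2 - 2*q - 8) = (q - 4)*(q + 1)*(q + 2)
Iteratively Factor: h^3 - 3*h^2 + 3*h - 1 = (h - 1)*(h^2 - 2*h + 1) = (h - 1)^2*(h - 1)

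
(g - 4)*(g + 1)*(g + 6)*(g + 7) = g^4 + 10*g^3 - g^2 - 178*g - 168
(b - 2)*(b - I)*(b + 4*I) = b^3 - 2*b^2 + 3*I*b^2 + 4*b - 6*I*b - 8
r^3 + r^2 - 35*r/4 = r*(r - 5/2)*(r + 7/2)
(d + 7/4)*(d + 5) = d^2 + 27*d/4 + 35/4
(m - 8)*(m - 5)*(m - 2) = m^3 - 15*m^2 + 66*m - 80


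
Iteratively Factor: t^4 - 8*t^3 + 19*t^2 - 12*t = (t - 3)*(t^3 - 5*t^2 + 4*t) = t*(t - 3)*(t^2 - 5*t + 4) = t*(t - 3)*(t - 1)*(t - 4)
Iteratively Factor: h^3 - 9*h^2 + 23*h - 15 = (h - 1)*(h^2 - 8*h + 15) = (h - 5)*(h - 1)*(h - 3)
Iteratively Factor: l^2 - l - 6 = (l + 2)*(l - 3)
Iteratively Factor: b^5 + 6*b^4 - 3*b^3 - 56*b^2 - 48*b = (b + 4)*(b^4 + 2*b^3 - 11*b^2 - 12*b) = (b + 4)^2*(b^3 - 2*b^2 - 3*b) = b*(b + 4)^2*(b^2 - 2*b - 3) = b*(b + 1)*(b + 4)^2*(b - 3)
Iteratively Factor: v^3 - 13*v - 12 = (v - 4)*(v^2 + 4*v + 3) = (v - 4)*(v + 1)*(v + 3)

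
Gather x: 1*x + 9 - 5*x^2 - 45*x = -5*x^2 - 44*x + 9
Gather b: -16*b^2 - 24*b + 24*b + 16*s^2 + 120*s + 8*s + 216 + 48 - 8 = -16*b^2 + 16*s^2 + 128*s + 256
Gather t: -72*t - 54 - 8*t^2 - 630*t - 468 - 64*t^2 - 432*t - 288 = -72*t^2 - 1134*t - 810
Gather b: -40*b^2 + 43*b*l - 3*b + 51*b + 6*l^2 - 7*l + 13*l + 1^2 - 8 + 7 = -40*b^2 + b*(43*l + 48) + 6*l^2 + 6*l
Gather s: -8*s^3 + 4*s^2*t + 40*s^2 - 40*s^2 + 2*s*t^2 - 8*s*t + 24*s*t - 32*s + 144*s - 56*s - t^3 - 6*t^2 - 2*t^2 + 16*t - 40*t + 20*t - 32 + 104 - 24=-8*s^3 + 4*s^2*t + s*(2*t^2 + 16*t + 56) - t^3 - 8*t^2 - 4*t + 48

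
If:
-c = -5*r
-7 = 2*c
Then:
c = -7/2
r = -7/10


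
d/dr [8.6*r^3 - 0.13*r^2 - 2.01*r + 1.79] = 25.8*r^2 - 0.26*r - 2.01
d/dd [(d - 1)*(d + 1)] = 2*d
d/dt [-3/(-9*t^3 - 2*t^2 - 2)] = 3*t*(-27*t - 4)/(9*t^3 + 2*t^2 + 2)^2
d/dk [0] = 0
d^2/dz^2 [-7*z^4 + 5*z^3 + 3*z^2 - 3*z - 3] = -84*z^2 + 30*z + 6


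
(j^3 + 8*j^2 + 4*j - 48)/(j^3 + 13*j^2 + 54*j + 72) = (j - 2)/(j + 3)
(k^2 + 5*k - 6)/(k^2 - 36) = (k - 1)/(k - 6)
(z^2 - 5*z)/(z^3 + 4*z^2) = (z - 5)/(z*(z + 4))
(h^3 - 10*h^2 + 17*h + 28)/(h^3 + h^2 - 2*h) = (h^3 - 10*h^2 + 17*h + 28)/(h*(h^2 + h - 2))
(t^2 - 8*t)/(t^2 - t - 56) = t/(t + 7)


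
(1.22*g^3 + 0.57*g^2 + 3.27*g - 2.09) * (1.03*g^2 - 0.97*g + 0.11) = 1.2566*g^5 - 0.5963*g^4 + 2.9494*g^3 - 5.2619*g^2 + 2.387*g - 0.2299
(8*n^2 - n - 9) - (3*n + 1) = 8*n^2 - 4*n - 10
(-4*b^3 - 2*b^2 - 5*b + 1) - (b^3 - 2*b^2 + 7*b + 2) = -5*b^3 - 12*b - 1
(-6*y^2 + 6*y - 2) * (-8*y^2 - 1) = 48*y^4 - 48*y^3 + 22*y^2 - 6*y + 2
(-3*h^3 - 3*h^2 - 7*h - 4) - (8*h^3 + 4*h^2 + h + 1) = -11*h^3 - 7*h^2 - 8*h - 5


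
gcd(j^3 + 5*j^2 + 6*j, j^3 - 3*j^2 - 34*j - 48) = j^2 + 5*j + 6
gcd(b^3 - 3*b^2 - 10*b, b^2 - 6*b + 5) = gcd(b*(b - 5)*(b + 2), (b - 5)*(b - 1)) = b - 5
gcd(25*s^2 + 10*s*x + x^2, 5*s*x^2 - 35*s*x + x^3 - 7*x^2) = 5*s + x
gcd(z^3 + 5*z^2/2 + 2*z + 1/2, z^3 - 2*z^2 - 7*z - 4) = z^2 + 2*z + 1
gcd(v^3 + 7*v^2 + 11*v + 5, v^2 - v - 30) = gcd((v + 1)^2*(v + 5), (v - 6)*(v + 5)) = v + 5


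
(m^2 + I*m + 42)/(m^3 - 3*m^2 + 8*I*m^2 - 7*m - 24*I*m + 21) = (m - 6*I)/(m^2 + m*(-3 + I) - 3*I)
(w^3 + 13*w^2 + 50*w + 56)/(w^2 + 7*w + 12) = (w^2 + 9*w + 14)/(w + 3)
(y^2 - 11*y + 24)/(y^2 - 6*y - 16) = (y - 3)/(y + 2)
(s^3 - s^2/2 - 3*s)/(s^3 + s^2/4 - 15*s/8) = 4*(s - 2)/(4*s - 5)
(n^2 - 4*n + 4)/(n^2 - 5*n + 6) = (n - 2)/(n - 3)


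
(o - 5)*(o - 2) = o^2 - 7*o + 10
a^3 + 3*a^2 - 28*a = a*(a - 4)*(a + 7)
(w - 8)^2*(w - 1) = w^3 - 17*w^2 + 80*w - 64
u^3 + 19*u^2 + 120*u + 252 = (u + 6)^2*(u + 7)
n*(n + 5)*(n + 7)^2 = n^4 + 19*n^3 + 119*n^2 + 245*n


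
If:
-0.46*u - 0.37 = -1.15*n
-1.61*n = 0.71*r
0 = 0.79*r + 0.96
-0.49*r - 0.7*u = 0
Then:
No Solution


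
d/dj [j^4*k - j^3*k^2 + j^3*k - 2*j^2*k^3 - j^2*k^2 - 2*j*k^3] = k*(4*j^3 - 3*j^2*k + 3*j^2 - 4*j*k^2 - 2*j*k - 2*k^2)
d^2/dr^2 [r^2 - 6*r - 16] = 2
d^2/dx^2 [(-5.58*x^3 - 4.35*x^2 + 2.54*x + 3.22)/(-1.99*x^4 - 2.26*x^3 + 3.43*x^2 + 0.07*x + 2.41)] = (44.194716*x^9 + 103.35861*x^8 + 225.202728*x^7 - 236.592861999999*x^6 + 246.569928*x^5 + 1183.799724*x^4 + 334.377698*x^3 - 785.669742*x^2 + 210.566556*x + 104.590882)/(7.880599*x^12 + 26.849478*x^11 - 10.257057*x^10 - 81.844937*x^9 - 12.841182*x^8 + 16.527816*x^7 + 24.703076*x^6 + 111.667899*x^5 - 48.148719*x^4 + 35.906729*x^3 - 59.800776*x^2 - 1.219701*x - 13.997521)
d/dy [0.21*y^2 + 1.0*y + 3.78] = 0.42*y + 1.0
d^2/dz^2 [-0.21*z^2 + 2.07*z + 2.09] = -0.420000000000000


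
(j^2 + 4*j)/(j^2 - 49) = j*(j + 4)/(j^2 - 49)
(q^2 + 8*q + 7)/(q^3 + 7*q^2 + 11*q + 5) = (q + 7)/(q^2 + 6*q + 5)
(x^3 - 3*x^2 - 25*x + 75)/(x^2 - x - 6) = (x^2 - 25)/(x + 2)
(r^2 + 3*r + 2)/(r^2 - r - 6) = (r + 1)/(r - 3)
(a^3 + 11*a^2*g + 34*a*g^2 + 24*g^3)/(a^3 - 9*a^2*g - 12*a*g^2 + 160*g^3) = (a^2 + 7*a*g + 6*g^2)/(a^2 - 13*a*g + 40*g^2)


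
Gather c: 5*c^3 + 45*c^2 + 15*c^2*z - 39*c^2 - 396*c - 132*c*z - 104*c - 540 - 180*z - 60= 5*c^3 + c^2*(15*z + 6) + c*(-132*z - 500) - 180*z - 600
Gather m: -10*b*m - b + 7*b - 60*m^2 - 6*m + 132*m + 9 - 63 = 6*b - 60*m^2 + m*(126 - 10*b) - 54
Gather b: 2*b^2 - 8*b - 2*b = 2*b^2 - 10*b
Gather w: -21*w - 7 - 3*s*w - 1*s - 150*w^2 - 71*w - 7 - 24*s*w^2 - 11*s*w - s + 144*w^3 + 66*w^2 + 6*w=-2*s + 144*w^3 + w^2*(-24*s - 84) + w*(-14*s - 86) - 14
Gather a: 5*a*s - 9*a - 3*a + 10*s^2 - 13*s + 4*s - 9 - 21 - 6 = a*(5*s - 12) + 10*s^2 - 9*s - 36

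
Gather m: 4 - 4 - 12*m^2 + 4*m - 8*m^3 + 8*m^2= -8*m^3 - 4*m^2 + 4*m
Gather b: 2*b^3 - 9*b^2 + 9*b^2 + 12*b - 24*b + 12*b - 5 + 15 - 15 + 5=2*b^3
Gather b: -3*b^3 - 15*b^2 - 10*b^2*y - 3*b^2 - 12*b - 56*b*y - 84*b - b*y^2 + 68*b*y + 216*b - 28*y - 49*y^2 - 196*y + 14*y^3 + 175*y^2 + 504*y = -3*b^3 + b^2*(-10*y - 18) + b*(-y^2 + 12*y + 120) + 14*y^3 + 126*y^2 + 280*y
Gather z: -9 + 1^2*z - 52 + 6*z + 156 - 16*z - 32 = 63 - 9*z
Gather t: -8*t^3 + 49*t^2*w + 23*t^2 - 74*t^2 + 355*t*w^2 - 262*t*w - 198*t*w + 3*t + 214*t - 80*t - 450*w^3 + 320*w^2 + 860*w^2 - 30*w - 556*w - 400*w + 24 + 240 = -8*t^3 + t^2*(49*w - 51) + t*(355*w^2 - 460*w + 137) - 450*w^3 + 1180*w^2 - 986*w + 264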